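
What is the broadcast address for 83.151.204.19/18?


Network: 83.151.192.0/18
Host bits = 14
Set all host bits to 1:
Broadcast: 83.151.255.255


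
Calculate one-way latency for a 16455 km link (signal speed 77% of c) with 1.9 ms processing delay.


Speed = 0.77 * 3e5 km/s = 231000 km/s
Propagation delay = 16455 / 231000 = 0.0712 s = 71.2338 ms
Processing delay = 1.9 ms
Total one-way latency = 73.1338 ms


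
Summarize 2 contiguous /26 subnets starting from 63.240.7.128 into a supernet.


Original prefix: /26
Number of subnets: 2 = 2^1
New prefix = 26 - 1 = 25
Supernet: 63.240.7.128/25


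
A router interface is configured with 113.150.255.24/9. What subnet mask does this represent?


/9 means 9 network bits, 23 host bits
Binary: 11111111100000000000000000000000
Mask: 255.128.0.0


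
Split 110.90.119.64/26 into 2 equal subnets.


New prefix = 26 + 1 = 27
Each subnet has 32 addresses
  110.90.119.64/27
  110.90.119.96/27
Subnets: 110.90.119.64/27, 110.90.119.96/27


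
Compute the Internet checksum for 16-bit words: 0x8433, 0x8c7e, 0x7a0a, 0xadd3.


Sum all words (with carry folding):
+ 0x8433 = 0x8433
+ 0x8c7e = 0x10b2
+ 0x7a0a = 0x8abc
+ 0xadd3 = 0x3890
One's complement: ~0x3890
Checksum = 0xc76f


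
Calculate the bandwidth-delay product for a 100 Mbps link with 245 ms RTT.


BDP = bandwidth * RTT
= 100 Mbps * 245 ms
= 100 * 1e6 * 245 / 1000 bits
= 24500000 bits
= 3062500 bytes
= 2990.7227 KB
BDP = 24500000 bits (3062500 bytes)


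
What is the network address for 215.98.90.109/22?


IP:   11010111.01100010.01011010.01101101
Mask: 11111111.11111111.11111100.00000000
AND operation:
Net:  11010111.01100010.01011000.00000000
Network: 215.98.88.0/22


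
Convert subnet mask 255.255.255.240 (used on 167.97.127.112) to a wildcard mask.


Subnet mask: 255.255.255.240
Wildcard = 255.255.255.255 - subnet mask
255 - 255 = 0
255 - 255 = 0
255 - 255 = 0
255 - 240 = 15
Wildcard: 0.0.0.15


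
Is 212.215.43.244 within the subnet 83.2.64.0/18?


Subnet network: 83.2.64.0
Test IP AND mask: 212.215.0.0
No, 212.215.43.244 is not in 83.2.64.0/18


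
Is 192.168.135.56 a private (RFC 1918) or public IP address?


RFC 1918 private ranges:
  10.0.0.0/8 (10.0.0.0 - 10.255.255.255)
  172.16.0.0/12 (172.16.0.0 - 172.31.255.255)
  192.168.0.0/16 (192.168.0.0 - 192.168.255.255)
Private (in 192.168.0.0/16)


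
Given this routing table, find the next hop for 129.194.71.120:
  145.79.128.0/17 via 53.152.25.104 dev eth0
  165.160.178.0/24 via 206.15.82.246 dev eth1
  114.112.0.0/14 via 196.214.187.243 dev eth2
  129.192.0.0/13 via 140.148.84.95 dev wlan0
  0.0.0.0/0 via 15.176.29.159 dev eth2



Longest prefix match for 129.194.71.120:
  /17 145.79.128.0: no
  /24 165.160.178.0: no
  /14 114.112.0.0: no
  /13 129.192.0.0: MATCH
  /0 0.0.0.0: MATCH
Selected: next-hop 140.148.84.95 via wlan0 (matched /13)


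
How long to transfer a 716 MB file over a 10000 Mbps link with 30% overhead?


Effective throughput = 10000 * (1 - 30/100) = 7000 Mbps
File size in Mb = 716 * 8 = 5728 Mb
Time = 5728 / 7000
Time = 0.8183 seconds


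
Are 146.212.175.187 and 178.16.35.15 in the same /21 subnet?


Mask: 255.255.248.0
146.212.175.187 AND mask = 146.212.168.0
178.16.35.15 AND mask = 178.16.32.0
No, different subnets (146.212.168.0 vs 178.16.32.0)


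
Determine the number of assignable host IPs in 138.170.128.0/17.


Host bits = 32 - 17 = 15
Total addresses = 2^15 = 32768
Usable = total - 2 (network and broadcast)
Usable hosts: 32766


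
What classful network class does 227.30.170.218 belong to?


First octet: 227
Binary: 11100011
1110xxxx -> Class D (224-239)
Class D (multicast), default mask N/A


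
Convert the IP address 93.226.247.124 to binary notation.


93 = 01011101
226 = 11100010
247 = 11110111
124 = 01111100
Binary: 01011101.11100010.11110111.01111100


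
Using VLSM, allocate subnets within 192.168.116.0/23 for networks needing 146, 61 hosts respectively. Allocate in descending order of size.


146 hosts -> /24 (254 usable): 192.168.116.0/24
61 hosts -> /26 (62 usable): 192.168.117.0/26
Allocation: 192.168.116.0/24 (146 hosts, 254 usable); 192.168.117.0/26 (61 hosts, 62 usable)


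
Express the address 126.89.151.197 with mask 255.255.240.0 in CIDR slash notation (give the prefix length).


Binary: 11111111.11111111.11110000.00000000
Count leading 1s
Prefix: /20


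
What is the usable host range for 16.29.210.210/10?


Network: 16.0.0.0
Broadcast: 16.63.255.255
First usable = network + 1
Last usable = broadcast - 1
Range: 16.0.0.1 to 16.63.255.254


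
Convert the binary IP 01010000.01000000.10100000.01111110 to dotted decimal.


01010000 = 80
01000000 = 64
10100000 = 160
01111110 = 126
IP: 80.64.160.126


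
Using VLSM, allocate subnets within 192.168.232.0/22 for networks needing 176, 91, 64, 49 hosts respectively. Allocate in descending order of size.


176 hosts -> /24 (254 usable): 192.168.232.0/24
91 hosts -> /25 (126 usable): 192.168.233.0/25
64 hosts -> /25 (126 usable): 192.168.233.128/25
49 hosts -> /26 (62 usable): 192.168.234.0/26
Allocation: 192.168.232.0/24 (176 hosts, 254 usable); 192.168.233.0/25 (91 hosts, 126 usable); 192.168.233.128/25 (64 hosts, 126 usable); 192.168.234.0/26 (49 hosts, 62 usable)


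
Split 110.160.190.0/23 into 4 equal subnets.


New prefix = 23 + 2 = 25
Each subnet has 128 addresses
  110.160.190.0/25
  110.160.190.128/25
  110.160.191.0/25
  110.160.191.128/25
Subnets: 110.160.190.0/25, 110.160.190.128/25, 110.160.191.0/25, 110.160.191.128/25


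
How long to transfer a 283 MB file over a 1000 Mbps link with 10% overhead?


Effective throughput = 1000 * (1 - 10/100) = 900 Mbps
File size in Mb = 283 * 8 = 2264 Mb
Time = 2264 / 900
Time = 2.5156 seconds


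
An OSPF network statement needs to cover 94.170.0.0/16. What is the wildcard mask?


Subnet mask: 255.255.0.0
Wildcard = 255.255.255.255 - subnet mask
255 - 255 = 0
255 - 255 = 0
255 - 0 = 255
255 - 0 = 255
Wildcard: 0.0.255.255


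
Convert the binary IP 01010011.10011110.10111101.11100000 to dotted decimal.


01010011 = 83
10011110 = 158
10111101 = 189
11100000 = 224
IP: 83.158.189.224


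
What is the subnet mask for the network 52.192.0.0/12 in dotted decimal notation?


/12 means 12 network bits, 20 host bits
Binary: 11111111111100000000000000000000
Mask: 255.240.0.0


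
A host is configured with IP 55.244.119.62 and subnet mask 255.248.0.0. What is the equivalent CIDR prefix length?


Binary: 11111111.11111000.00000000.00000000
Count leading 1s
Prefix: /13


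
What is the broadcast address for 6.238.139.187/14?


Network: 6.236.0.0/14
Host bits = 18
Set all host bits to 1:
Broadcast: 6.239.255.255


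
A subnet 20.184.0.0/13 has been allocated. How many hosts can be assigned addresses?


Host bits = 32 - 13 = 19
Total addresses = 2^19 = 524288
Usable = total - 2 (network and broadcast)
Usable hosts: 524286


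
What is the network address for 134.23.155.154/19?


IP:   10000110.00010111.10011011.10011010
Mask: 11111111.11111111.11100000.00000000
AND operation:
Net:  10000110.00010111.10000000.00000000
Network: 134.23.128.0/19


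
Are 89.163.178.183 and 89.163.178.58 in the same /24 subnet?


Mask: 255.255.255.0
89.163.178.183 AND mask = 89.163.178.0
89.163.178.58 AND mask = 89.163.178.0
Yes, same subnet (89.163.178.0)


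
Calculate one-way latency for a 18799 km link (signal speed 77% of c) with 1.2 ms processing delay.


Speed = 0.77 * 3e5 km/s = 231000 km/s
Propagation delay = 18799 / 231000 = 0.0814 s = 81.381 ms
Processing delay = 1.2 ms
Total one-way latency = 82.581 ms


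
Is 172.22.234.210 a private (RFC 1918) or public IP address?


RFC 1918 private ranges:
  10.0.0.0/8 (10.0.0.0 - 10.255.255.255)
  172.16.0.0/12 (172.16.0.0 - 172.31.255.255)
  192.168.0.0/16 (192.168.0.0 - 192.168.255.255)
Private (in 172.16.0.0/12)


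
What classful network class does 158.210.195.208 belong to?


First octet: 158
Binary: 10011110
10xxxxxx -> Class B (128-191)
Class B, default mask 255.255.0.0 (/16)


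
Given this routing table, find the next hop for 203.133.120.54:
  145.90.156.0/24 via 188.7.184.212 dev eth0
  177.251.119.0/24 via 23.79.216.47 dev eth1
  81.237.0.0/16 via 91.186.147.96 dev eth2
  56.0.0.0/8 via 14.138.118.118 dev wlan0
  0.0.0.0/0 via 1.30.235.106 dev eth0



Longest prefix match for 203.133.120.54:
  /24 145.90.156.0: no
  /24 177.251.119.0: no
  /16 81.237.0.0: no
  /8 56.0.0.0: no
  /0 0.0.0.0: MATCH
Selected: next-hop 1.30.235.106 via eth0 (matched /0)


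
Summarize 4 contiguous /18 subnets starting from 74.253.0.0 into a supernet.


Original prefix: /18
Number of subnets: 4 = 2^2
New prefix = 18 - 2 = 16
Supernet: 74.253.0.0/16


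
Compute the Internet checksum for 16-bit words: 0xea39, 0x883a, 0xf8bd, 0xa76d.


Sum all words (with carry folding):
+ 0xea39 = 0xea39
+ 0x883a = 0x7274
+ 0xf8bd = 0x6b32
+ 0xa76d = 0x12a0
One's complement: ~0x12a0
Checksum = 0xed5f


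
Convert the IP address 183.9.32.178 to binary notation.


183 = 10110111
9 = 00001001
32 = 00100000
178 = 10110010
Binary: 10110111.00001001.00100000.10110010


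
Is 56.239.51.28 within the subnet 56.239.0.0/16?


Subnet network: 56.239.0.0
Test IP AND mask: 56.239.0.0
Yes, 56.239.51.28 is in 56.239.0.0/16


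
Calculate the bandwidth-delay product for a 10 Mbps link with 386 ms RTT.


BDP = bandwidth * RTT
= 10 Mbps * 386 ms
= 10 * 1e6 * 386 / 1000 bits
= 3860000 bits
= 482500 bytes
= 471.1914 KB
BDP = 3860000 bits (482500 bytes)


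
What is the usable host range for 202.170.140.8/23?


Network: 202.170.140.0
Broadcast: 202.170.141.255
First usable = network + 1
Last usable = broadcast - 1
Range: 202.170.140.1 to 202.170.141.254


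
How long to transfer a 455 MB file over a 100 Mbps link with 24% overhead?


Effective throughput = 100 * (1 - 24/100) = 76 Mbps
File size in Mb = 455 * 8 = 3640 Mb
Time = 3640 / 76
Time = 47.8947 seconds


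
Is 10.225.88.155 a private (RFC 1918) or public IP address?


RFC 1918 private ranges:
  10.0.0.0/8 (10.0.0.0 - 10.255.255.255)
  172.16.0.0/12 (172.16.0.0 - 172.31.255.255)
  192.168.0.0/16 (192.168.0.0 - 192.168.255.255)
Private (in 10.0.0.0/8)


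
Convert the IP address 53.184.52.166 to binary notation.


53 = 00110101
184 = 10111000
52 = 00110100
166 = 10100110
Binary: 00110101.10111000.00110100.10100110


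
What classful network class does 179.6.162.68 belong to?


First octet: 179
Binary: 10110011
10xxxxxx -> Class B (128-191)
Class B, default mask 255.255.0.0 (/16)


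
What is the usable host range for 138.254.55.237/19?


Network: 138.254.32.0
Broadcast: 138.254.63.255
First usable = network + 1
Last usable = broadcast - 1
Range: 138.254.32.1 to 138.254.63.254


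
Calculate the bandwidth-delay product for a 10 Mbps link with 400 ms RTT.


BDP = bandwidth * RTT
= 10 Mbps * 400 ms
= 10 * 1e6 * 400 / 1000 bits
= 4000000 bits
= 500000 bytes
= 488.2812 KB
BDP = 4000000 bits (500000 bytes)


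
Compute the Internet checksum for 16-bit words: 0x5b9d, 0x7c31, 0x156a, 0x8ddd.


Sum all words (with carry folding):
+ 0x5b9d = 0x5b9d
+ 0x7c31 = 0xd7ce
+ 0x156a = 0xed38
+ 0x8ddd = 0x7b16
One's complement: ~0x7b16
Checksum = 0x84e9


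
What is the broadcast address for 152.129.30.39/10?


Network: 152.128.0.0/10
Host bits = 22
Set all host bits to 1:
Broadcast: 152.191.255.255


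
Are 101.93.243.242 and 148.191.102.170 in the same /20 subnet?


Mask: 255.255.240.0
101.93.243.242 AND mask = 101.93.240.0
148.191.102.170 AND mask = 148.191.96.0
No, different subnets (101.93.240.0 vs 148.191.96.0)


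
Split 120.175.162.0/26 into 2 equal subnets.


New prefix = 26 + 1 = 27
Each subnet has 32 addresses
  120.175.162.0/27
  120.175.162.32/27
Subnets: 120.175.162.0/27, 120.175.162.32/27


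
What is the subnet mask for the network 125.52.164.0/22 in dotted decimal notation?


/22 means 22 network bits, 10 host bits
Binary: 11111111111111111111110000000000
Mask: 255.255.252.0


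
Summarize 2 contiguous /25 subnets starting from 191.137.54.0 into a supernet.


Original prefix: /25
Number of subnets: 2 = 2^1
New prefix = 25 - 1 = 24
Supernet: 191.137.54.0/24


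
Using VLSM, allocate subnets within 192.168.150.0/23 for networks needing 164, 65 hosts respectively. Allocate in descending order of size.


164 hosts -> /24 (254 usable): 192.168.150.0/24
65 hosts -> /25 (126 usable): 192.168.151.0/25
Allocation: 192.168.150.0/24 (164 hosts, 254 usable); 192.168.151.0/25 (65 hosts, 126 usable)


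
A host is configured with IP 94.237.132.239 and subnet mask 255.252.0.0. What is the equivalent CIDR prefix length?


Binary: 11111111.11111100.00000000.00000000
Count leading 1s
Prefix: /14


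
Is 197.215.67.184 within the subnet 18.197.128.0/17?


Subnet network: 18.197.128.0
Test IP AND mask: 197.215.0.0
No, 197.215.67.184 is not in 18.197.128.0/17


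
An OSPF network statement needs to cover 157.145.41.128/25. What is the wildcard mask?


Subnet mask: 255.255.255.128
Wildcard = 255.255.255.255 - subnet mask
255 - 255 = 0
255 - 255 = 0
255 - 255 = 0
255 - 128 = 127
Wildcard: 0.0.0.127


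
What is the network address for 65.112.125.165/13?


IP:   01000001.01110000.01111101.10100101
Mask: 11111111.11111000.00000000.00000000
AND operation:
Net:  01000001.01110000.00000000.00000000
Network: 65.112.0.0/13


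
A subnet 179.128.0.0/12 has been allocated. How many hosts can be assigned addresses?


Host bits = 32 - 12 = 20
Total addresses = 2^20 = 1048576
Usable = total - 2 (network and broadcast)
Usable hosts: 1048574


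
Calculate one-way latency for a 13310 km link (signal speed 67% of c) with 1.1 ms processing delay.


Speed = 0.67 * 3e5 km/s = 201000 km/s
Propagation delay = 13310 / 201000 = 0.0662 s = 66.2189 ms
Processing delay = 1.1 ms
Total one-way latency = 67.3189 ms


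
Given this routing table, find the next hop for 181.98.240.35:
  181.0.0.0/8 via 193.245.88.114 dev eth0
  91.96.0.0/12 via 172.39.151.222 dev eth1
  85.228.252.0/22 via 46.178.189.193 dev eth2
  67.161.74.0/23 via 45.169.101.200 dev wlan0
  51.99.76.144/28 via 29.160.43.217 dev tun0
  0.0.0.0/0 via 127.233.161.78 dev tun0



Longest prefix match for 181.98.240.35:
  /8 181.0.0.0: MATCH
  /12 91.96.0.0: no
  /22 85.228.252.0: no
  /23 67.161.74.0: no
  /28 51.99.76.144: no
  /0 0.0.0.0: MATCH
Selected: next-hop 193.245.88.114 via eth0 (matched /8)


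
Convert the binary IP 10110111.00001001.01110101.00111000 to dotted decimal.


10110111 = 183
00001001 = 9
01110101 = 117
00111000 = 56
IP: 183.9.117.56


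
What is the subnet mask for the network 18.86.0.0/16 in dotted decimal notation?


/16 means 16 network bits, 16 host bits
Binary: 11111111111111110000000000000000
Mask: 255.255.0.0


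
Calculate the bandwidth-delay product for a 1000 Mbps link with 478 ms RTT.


BDP = bandwidth * RTT
= 1000 Mbps * 478 ms
= 1000 * 1e6 * 478 / 1000 bits
= 478000000 bits
= 59750000 bytes
= 58349.6094 KB
BDP = 478000000 bits (59750000 bytes)


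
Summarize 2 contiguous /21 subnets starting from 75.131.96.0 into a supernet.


Original prefix: /21
Number of subnets: 2 = 2^1
New prefix = 21 - 1 = 20
Supernet: 75.131.96.0/20


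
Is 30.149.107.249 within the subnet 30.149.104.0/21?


Subnet network: 30.149.104.0
Test IP AND mask: 30.149.104.0
Yes, 30.149.107.249 is in 30.149.104.0/21


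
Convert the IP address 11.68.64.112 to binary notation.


11 = 00001011
68 = 01000100
64 = 01000000
112 = 01110000
Binary: 00001011.01000100.01000000.01110000


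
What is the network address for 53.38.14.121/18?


IP:   00110101.00100110.00001110.01111001
Mask: 11111111.11111111.11000000.00000000
AND operation:
Net:  00110101.00100110.00000000.00000000
Network: 53.38.0.0/18


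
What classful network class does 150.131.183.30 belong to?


First octet: 150
Binary: 10010110
10xxxxxx -> Class B (128-191)
Class B, default mask 255.255.0.0 (/16)


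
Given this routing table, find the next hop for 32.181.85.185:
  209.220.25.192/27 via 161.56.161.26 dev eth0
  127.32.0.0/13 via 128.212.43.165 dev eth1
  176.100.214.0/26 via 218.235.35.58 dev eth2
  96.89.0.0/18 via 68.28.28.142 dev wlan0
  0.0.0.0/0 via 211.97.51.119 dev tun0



Longest prefix match for 32.181.85.185:
  /27 209.220.25.192: no
  /13 127.32.0.0: no
  /26 176.100.214.0: no
  /18 96.89.0.0: no
  /0 0.0.0.0: MATCH
Selected: next-hop 211.97.51.119 via tun0 (matched /0)


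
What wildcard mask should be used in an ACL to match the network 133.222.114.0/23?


Subnet mask: 255.255.254.0
Wildcard = 255.255.255.255 - subnet mask
255 - 255 = 0
255 - 255 = 0
255 - 254 = 1
255 - 0 = 255
Wildcard: 0.0.1.255


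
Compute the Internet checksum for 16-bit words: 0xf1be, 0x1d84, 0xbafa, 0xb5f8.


Sum all words (with carry folding):
+ 0xf1be = 0xf1be
+ 0x1d84 = 0x0f43
+ 0xbafa = 0xca3d
+ 0xb5f8 = 0x8036
One's complement: ~0x8036
Checksum = 0x7fc9


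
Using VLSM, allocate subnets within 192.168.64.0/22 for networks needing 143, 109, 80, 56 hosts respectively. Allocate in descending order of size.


143 hosts -> /24 (254 usable): 192.168.64.0/24
109 hosts -> /25 (126 usable): 192.168.65.0/25
80 hosts -> /25 (126 usable): 192.168.65.128/25
56 hosts -> /26 (62 usable): 192.168.66.0/26
Allocation: 192.168.64.0/24 (143 hosts, 254 usable); 192.168.65.0/25 (109 hosts, 126 usable); 192.168.65.128/25 (80 hosts, 126 usable); 192.168.66.0/26 (56 hosts, 62 usable)


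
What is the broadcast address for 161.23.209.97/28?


Network: 161.23.209.96/28
Host bits = 4
Set all host bits to 1:
Broadcast: 161.23.209.111


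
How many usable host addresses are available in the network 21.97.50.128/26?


Host bits = 32 - 26 = 6
Total addresses = 2^6 = 64
Usable = total - 2 (network and broadcast)
Usable hosts: 62


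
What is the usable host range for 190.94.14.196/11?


Network: 190.64.0.0
Broadcast: 190.95.255.255
First usable = network + 1
Last usable = broadcast - 1
Range: 190.64.0.1 to 190.95.255.254


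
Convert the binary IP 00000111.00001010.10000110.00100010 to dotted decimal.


00000111 = 7
00001010 = 10
10000110 = 134
00100010 = 34
IP: 7.10.134.34


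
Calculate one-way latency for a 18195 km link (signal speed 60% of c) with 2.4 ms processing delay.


Speed = 0.6 * 3e5 km/s = 180000 km/s
Propagation delay = 18195 / 180000 = 0.1011 s = 101.0833 ms
Processing delay = 2.4 ms
Total one-way latency = 103.4833 ms


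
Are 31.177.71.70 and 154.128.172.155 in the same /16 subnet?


Mask: 255.255.0.0
31.177.71.70 AND mask = 31.177.0.0
154.128.172.155 AND mask = 154.128.0.0
No, different subnets (31.177.0.0 vs 154.128.0.0)


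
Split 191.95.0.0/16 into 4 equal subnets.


New prefix = 16 + 2 = 18
Each subnet has 16384 addresses
  191.95.0.0/18
  191.95.64.0/18
  191.95.128.0/18
  191.95.192.0/18
Subnets: 191.95.0.0/18, 191.95.64.0/18, 191.95.128.0/18, 191.95.192.0/18


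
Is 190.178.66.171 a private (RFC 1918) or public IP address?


RFC 1918 private ranges:
  10.0.0.0/8 (10.0.0.0 - 10.255.255.255)
  172.16.0.0/12 (172.16.0.0 - 172.31.255.255)
  192.168.0.0/16 (192.168.0.0 - 192.168.255.255)
Public (not in any RFC 1918 range)


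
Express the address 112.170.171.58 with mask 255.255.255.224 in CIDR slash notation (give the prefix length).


Binary: 11111111.11111111.11111111.11100000
Count leading 1s
Prefix: /27


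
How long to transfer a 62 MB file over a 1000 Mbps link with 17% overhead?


Effective throughput = 1000 * (1 - 17/100) = 830 Mbps
File size in Mb = 62 * 8 = 496 Mb
Time = 496 / 830
Time = 0.5976 seconds


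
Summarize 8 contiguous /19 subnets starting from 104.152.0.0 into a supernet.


Original prefix: /19
Number of subnets: 8 = 2^3
New prefix = 19 - 3 = 16
Supernet: 104.152.0.0/16


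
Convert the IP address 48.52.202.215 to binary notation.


48 = 00110000
52 = 00110100
202 = 11001010
215 = 11010111
Binary: 00110000.00110100.11001010.11010111


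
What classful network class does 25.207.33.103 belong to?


First octet: 25
Binary: 00011001
0xxxxxxx -> Class A (1-126)
Class A, default mask 255.0.0.0 (/8)


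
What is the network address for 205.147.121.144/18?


IP:   11001101.10010011.01111001.10010000
Mask: 11111111.11111111.11000000.00000000
AND operation:
Net:  11001101.10010011.01000000.00000000
Network: 205.147.64.0/18


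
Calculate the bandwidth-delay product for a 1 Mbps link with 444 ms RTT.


BDP = bandwidth * RTT
= 1 Mbps * 444 ms
= 1 * 1e6 * 444 / 1000 bits
= 444000 bits
= 55500 bytes
= 54.1992 KB
BDP = 444000 bits (55500 bytes)


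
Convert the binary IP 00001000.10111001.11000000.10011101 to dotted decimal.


00001000 = 8
10111001 = 185
11000000 = 192
10011101 = 157
IP: 8.185.192.157


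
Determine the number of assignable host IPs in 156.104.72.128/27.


Host bits = 32 - 27 = 5
Total addresses = 2^5 = 32
Usable = total - 2 (network and broadcast)
Usable hosts: 30


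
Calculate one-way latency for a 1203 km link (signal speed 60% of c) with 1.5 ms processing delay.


Speed = 0.6 * 3e5 km/s = 180000 km/s
Propagation delay = 1203 / 180000 = 0.0067 s = 6.6833 ms
Processing delay = 1.5 ms
Total one-way latency = 8.1833 ms


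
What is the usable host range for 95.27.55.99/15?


Network: 95.26.0.0
Broadcast: 95.27.255.255
First usable = network + 1
Last usable = broadcast - 1
Range: 95.26.0.1 to 95.27.255.254


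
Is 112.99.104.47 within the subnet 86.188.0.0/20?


Subnet network: 86.188.0.0
Test IP AND mask: 112.99.96.0
No, 112.99.104.47 is not in 86.188.0.0/20


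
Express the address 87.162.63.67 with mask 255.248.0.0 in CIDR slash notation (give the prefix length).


Binary: 11111111.11111000.00000000.00000000
Count leading 1s
Prefix: /13


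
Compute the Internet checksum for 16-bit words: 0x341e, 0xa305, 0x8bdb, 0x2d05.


Sum all words (with carry folding):
+ 0x341e = 0x341e
+ 0xa305 = 0xd723
+ 0x8bdb = 0x62ff
+ 0x2d05 = 0x9004
One's complement: ~0x9004
Checksum = 0x6ffb


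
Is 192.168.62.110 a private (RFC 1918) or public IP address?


RFC 1918 private ranges:
  10.0.0.0/8 (10.0.0.0 - 10.255.255.255)
  172.16.0.0/12 (172.16.0.0 - 172.31.255.255)
  192.168.0.0/16 (192.168.0.0 - 192.168.255.255)
Private (in 192.168.0.0/16)


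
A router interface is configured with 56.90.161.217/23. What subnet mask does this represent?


/23 means 23 network bits, 9 host bits
Binary: 11111111111111111111111000000000
Mask: 255.255.254.0


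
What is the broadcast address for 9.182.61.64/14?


Network: 9.180.0.0/14
Host bits = 18
Set all host bits to 1:
Broadcast: 9.183.255.255


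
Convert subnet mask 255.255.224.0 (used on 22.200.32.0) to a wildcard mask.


Subnet mask: 255.255.224.0
Wildcard = 255.255.255.255 - subnet mask
255 - 255 = 0
255 - 255 = 0
255 - 224 = 31
255 - 0 = 255
Wildcard: 0.0.31.255


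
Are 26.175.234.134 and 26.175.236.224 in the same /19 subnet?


Mask: 255.255.224.0
26.175.234.134 AND mask = 26.175.224.0
26.175.236.224 AND mask = 26.175.224.0
Yes, same subnet (26.175.224.0)


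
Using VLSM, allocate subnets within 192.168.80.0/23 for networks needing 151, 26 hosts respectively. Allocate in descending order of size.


151 hosts -> /24 (254 usable): 192.168.80.0/24
26 hosts -> /27 (30 usable): 192.168.81.0/27
Allocation: 192.168.80.0/24 (151 hosts, 254 usable); 192.168.81.0/27 (26 hosts, 30 usable)


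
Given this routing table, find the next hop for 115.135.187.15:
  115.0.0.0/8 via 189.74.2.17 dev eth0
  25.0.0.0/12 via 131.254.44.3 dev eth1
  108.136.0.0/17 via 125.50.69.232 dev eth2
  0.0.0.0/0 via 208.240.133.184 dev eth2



Longest prefix match for 115.135.187.15:
  /8 115.0.0.0: MATCH
  /12 25.0.0.0: no
  /17 108.136.0.0: no
  /0 0.0.0.0: MATCH
Selected: next-hop 189.74.2.17 via eth0 (matched /8)


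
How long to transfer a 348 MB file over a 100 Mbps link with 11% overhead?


Effective throughput = 100 * (1 - 11/100) = 89 Mbps
File size in Mb = 348 * 8 = 2784 Mb
Time = 2784 / 89
Time = 31.2809 seconds


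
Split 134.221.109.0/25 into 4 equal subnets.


New prefix = 25 + 2 = 27
Each subnet has 32 addresses
  134.221.109.0/27
  134.221.109.32/27
  134.221.109.64/27
  134.221.109.96/27
Subnets: 134.221.109.0/27, 134.221.109.32/27, 134.221.109.64/27, 134.221.109.96/27


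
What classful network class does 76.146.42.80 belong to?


First octet: 76
Binary: 01001100
0xxxxxxx -> Class A (1-126)
Class A, default mask 255.0.0.0 (/8)


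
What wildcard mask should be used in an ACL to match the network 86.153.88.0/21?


Subnet mask: 255.255.248.0
Wildcard = 255.255.255.255 - subnet mask
255 - 255 = 0
255 - 255 = 0
255 - 248 = 7
255 - 0 = 255
Wildcard: 0.0.7.255


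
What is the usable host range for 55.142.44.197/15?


Network: 55.142.0.0
Broadcast: 55.143.255.255
First usable = network + 1
Last usable = broadcast - 1
Range: 55.142.0.1 to 55.143.255.254


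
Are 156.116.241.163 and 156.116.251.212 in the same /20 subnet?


Mask: 255.255.240.0
156.116.241.163 AND mask = 156.116.240.0
156.116.251.212 AND mask = 156.116.240.0
Yes, same subnet (156.116.240.0)


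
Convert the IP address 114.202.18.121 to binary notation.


114 = 01110010
202 = 11001010
18 = 00010010
121 = 01111001
Binary: 01110010.11001010.00010010.01111001


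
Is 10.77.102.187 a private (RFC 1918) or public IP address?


RFC 1918 private ranges:
  10.0.0.0/8 (10.0.0.0 - 10.255.255.255)
  172.16.0.0/12 (172.16.0.0 - 172.31.255.255)
  192.168.0.0/16 (192.168.0.0 - 192.168.255.255)
Private (in 10.0.0.0/8)


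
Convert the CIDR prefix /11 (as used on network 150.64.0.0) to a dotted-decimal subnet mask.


/11 means 11 network bits, 21 host bits
Binary: 11111111111000000000000000000000
Mask: 255.224.0.0


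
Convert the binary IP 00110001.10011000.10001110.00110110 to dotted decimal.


00110001 = 49
10011000 = 152
10001110 = 142
00110110 = 54
IP: 49.152.142.54


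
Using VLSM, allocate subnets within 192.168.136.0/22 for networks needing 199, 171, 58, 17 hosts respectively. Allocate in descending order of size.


199 hosts -> /24 (254 usable): 192.168.136.0/24
171 hosts -> /24 (254 usable): 192.168.137.0/24
58 hosts -> /26 (62 usable): 192.168.138.0/26
17 hosts -> /27 (30 usable): 192.168.138.64/27
Allocation: 192.168.136.0/24 (199 hosts, 254 usable); 192.168.137.0/24 (171 hosts, 254 usable); 192.168.138.0/26 (58 hosts, 62 usable); 192.168.138.64/27 (17 hosts, 30 usable)


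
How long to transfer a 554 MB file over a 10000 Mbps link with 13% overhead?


Effective throughput = 10000 * (1 - 13/100) = 8700 Mbps
File size in Mb = 554 * 8 = 4432 Mb
Time = 4432 / 8700
Time = 0.5094 seconds


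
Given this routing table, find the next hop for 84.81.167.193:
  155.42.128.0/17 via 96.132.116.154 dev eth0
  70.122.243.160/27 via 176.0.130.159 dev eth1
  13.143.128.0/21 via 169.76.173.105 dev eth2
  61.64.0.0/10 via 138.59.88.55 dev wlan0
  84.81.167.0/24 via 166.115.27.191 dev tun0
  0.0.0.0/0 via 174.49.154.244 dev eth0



Longest prefix match for 84.81.167.193:
  /17 155.42.128.0: no
  /27 70.122.243.160: no
  /21 13.143.128.0: no
  /10 61.64.0.0: no
  /24 84.81.167.0: MATCH
  /0 0.0.0.0: MATCH
Selected: next-hop 166.115.27.191 via tun0 (matched /24)


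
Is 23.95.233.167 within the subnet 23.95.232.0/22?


Subnet network: 23.95.232.0
Test IP AND mask: 23.95.232.0
Yes, 23.95.233.167 is in 23.95.232.0/22


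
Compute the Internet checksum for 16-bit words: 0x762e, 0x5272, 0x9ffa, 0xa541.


Sum all words (with carry folding):
+ 0x762e = 0x762e
+ 0x5272 = 0xc8a0
+ 0x9ffa = 0x689b
+ 0xa541 = 0x0ddd
One's complement: ~0x0ddd
Checksum = 0xf222


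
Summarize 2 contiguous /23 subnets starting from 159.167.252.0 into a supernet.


Original prefix: /23
Number of subnets: 2 = 2^1
New prefix = 23 - 1 = 22
Supernet: 159.167.252.0/22


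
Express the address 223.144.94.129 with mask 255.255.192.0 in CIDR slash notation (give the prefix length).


Binary: 11111111.11111111.11000000.00000000
Count leading 1s
Prefix: /18


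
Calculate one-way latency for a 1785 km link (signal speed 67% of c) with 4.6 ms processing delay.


Speed = 0.67 * 3e5 km/s = 201000 km/s
Propagation delay = 1785 / 201000 = 0.0089 s = 8.8806 ms
Processing delay = 4.6 ms
Total one-way latency = 13.4806 ms


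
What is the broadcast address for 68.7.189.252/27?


Network: 68.7.189.224/27
Host bits = 5
Set all host bits to 1:
Broadcast: 68.7.189.255


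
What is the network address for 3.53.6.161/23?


IP:   00000011.00110101.00000110.10100001
Mask: 11111111.11111111.11111110.00000000
AND operation:
Net:  00000011.00110101.00000110.00000000
Network: 3.53.6.0/23


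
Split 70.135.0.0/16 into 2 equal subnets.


New prefix = 16 + 1 = 17
Each subnet has 32768 addresses
  70.135.0.0/17
  70.135.128.0/17
Subnets: 70.135.0.0/17, 70.135.128.0/17


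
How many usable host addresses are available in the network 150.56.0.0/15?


Host bits = 32 - 15 = 17
Total addresses = 2^17 = 131072
Usable = total - 2 (network and broadcast)
Usable hosts: 131070


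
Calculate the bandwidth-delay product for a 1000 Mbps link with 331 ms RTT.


BDP = bandwidth * RTT
= 1000 Mbps * 331 ms
= 1000 * 1e6 * 331 / 1000 bits
= 331000000 bits
= 41375000 bytes
= 40405.2734 KB
BDP = 331000000 bits (41375000 bytes)


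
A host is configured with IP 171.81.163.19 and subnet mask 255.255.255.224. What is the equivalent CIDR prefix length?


Binary: 11111111.11111111.11111111.11100000
Count leading 1s
Prefix: /27


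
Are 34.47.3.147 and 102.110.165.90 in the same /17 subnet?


Mask: 255.255.128.0
34.47.3.147 AND mask = 34.47.0.0
102.110.165.90 AND mask = 102.110.128.0
No, different subnets (34.47.0.0 vs 102.110.128.0)


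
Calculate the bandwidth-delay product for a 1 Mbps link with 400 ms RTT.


BDP = bandwidth * RTT
= 1 Mbps * 400 ms
= 1 * 1e6 * 400 / 1000 bits
= 400000 bits
= 50000 bytes
= 48.8281 KB
BDP = 400000 bits (50000 bytes)


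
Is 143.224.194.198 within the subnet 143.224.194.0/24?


Subnet network: 143.224.194.0
Test IP AND mask: 143.224.194.0
Yes, 143.224.194.198 is in 143.224.194.0/24


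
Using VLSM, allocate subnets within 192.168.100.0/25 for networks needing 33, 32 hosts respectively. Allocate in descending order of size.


33 hosts -> /26 (62 usable): 192.168.100.0/26
32 hosts -> /26 (62 usable): 192.168.100.64/26
Allocation: 192.168.100.0/26 (33 hosts, 62 usable); 192.168.100.64/26 (32 hosts, 62 usable)


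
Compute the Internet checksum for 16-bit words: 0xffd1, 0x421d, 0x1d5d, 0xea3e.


Sum all words (with carry folding):
+ 0xffd1 = 0xffd1
+ 0x421d = 0x41ef
+ 0x1d5d = 0x5f4c
+ 0xea3e = 0x498b
One's complement: ~0x498b
Checksum = 0xb674


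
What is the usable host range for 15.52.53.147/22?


Network: 15.52.52.0
Broadcast: 15.52.55.255
First usable = network + 1
Last usable = broadcast - 1
Range: 15.52.52.1 to 15.52.55.254


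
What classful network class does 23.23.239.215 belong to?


First octet: 23
Binary: 00010111
0xxxxxxx -> Class A (1-126)
Class A, default mask 255.0.0.0 (/8)


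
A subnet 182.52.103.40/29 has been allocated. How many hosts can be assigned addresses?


Host bits = 32 - 29 = 3
Total addresses = 2^3 = 8
Usable = total - 2 (network and broadcast)
Usable hosts: 6


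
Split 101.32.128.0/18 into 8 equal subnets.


New prefix = 18 + 3 = 21
Each subnet has 2048 addresses
  101.32.128.0/21
  101.32.136.0/21
  101.32.144.0/21
  101.32.152.0/21
  101.32.160.0/21
  101.32.168.0/21
  101.32.176.0/21
  101.32.184.0/21
Subnets: 101.32.128.0/21, 101.32.136.0/21, 101.32.144.0/21, 101.32.152.0/21, 101.32.160.0/21, 101.32.168.0/21, 101.32.176.0/21, 101.32.184.0/21


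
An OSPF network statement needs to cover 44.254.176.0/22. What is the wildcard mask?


Subnet mask: 255.255.252.0
Wildcard = 255.255.255.255 - subnet mask
255 - 255 = 0
255 - 255 = 0
255 - 252 = 3
255 - 0 = 255
Wildcard: 0.0.3.255


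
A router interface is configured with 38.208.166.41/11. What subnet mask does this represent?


/11 means 11 network bits, 21 host bits
Binary: 11111111111000000000000000000000
Mask: 255.224.0.0


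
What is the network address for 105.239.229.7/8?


IP:   01101001.11101111.11100101.00000111
Mask: 11111111.00000000.00000000.00000000
AND operation:
Net:  01101001.00000000.00000000.00000000
Network: 105.0.0.0/8


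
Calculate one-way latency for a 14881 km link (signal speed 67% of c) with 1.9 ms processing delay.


Speed = 0.67 * 3e5 km/s = 201000 km/s
Propagation delay = 14881 / 201000 = 0.074 s = 74.0348 ms
Processing delay = 1.9 ms
Total one-way latency = 75.9348 ms


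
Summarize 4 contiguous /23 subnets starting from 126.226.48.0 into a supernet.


Original prefix: /23
Number of subnets: 4 = 2^2
New prefix = 23 - 2 = 21
Supernet: 126.226.48.0/21


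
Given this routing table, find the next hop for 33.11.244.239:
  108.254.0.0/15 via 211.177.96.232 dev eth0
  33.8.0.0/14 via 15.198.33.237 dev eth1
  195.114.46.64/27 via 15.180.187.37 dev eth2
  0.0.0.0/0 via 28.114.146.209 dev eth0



Longest prefix match for 33.11.244.239:
  /15 108.254.0.0: no
  /14 33.8.0.0: MATCH
  /27 195.114.46.64: no
  /0 0.0.0.0: MATCH
Selected: next-hop 15.198.33.237 via eth1 (matched /14)


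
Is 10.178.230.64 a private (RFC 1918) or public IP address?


RFC 1918 private ranges:
  10.0.0.0/8 (10.0.0.0 - 10.255.255.255)
  172.16.0.0/12 (172.16.0.0 - 172.31.255.255)
  192.168.0.0/16 (192.168.0.0 - 192.168.255.255)
Private (in 10.0.0.0/8)


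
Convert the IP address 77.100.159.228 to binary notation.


77 = 01001101
100 = 01100100
159 = 10011111
228 = 11100100
Binary: 01001101.01100100.10011111.11100100


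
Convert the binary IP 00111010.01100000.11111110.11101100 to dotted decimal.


00111010 = 58
01100000 = 96
11111110 = 254
11101100 = 236
IP: 58.96.254.236


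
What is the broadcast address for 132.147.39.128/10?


Network: 132.128.0.0/10
Host bits = 22
Set all host bits to 1:
Broadcast: 132.191.255.255


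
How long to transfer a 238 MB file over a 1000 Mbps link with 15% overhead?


Effective throughput = 1000 * (1 - 15/100) = 850 Mbps
File size in Mb = 238 * 8 = 1904 Mb
Time = 1904 / 850
Time = 2.24 seconds


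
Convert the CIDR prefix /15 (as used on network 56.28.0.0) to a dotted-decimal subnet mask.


/15 means 15 network bits, 17 host bits
Binary: 11111111111111100000000000000000
Mask: 255.254.0.0


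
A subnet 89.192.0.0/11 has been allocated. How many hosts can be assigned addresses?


Host bits = 32 - 11 = 21
Total addresses = 2^21 = 2097152
Usable = total - 2 (network and broadcast)
Usable hosts: 2097150


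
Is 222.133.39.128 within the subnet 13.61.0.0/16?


Subnet network: 13.61.0.0
Test IP AND mask: 222.133.0.0
No, 222.133.39.128 is not in 13.61.0.0/16


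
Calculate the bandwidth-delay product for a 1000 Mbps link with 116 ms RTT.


BDP = bandwidth * RTT
= 1000 Mbps * 116 ms
= 1000 * 1e6 * 116 / 1000 bits
= 116000000 bits
= 14500000 bytes
= 14160.1562 KB
BDP = 116000000 bits (14500000 bytes)


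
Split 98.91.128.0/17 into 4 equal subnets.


New prefix = 17 + 2 = 19
Each subnet has 8192 addresses
  98.91.128.0/19
  98.91.160.0/19
  98.91.192.0/19
  98.91.224.0/19
Subnets: 98.91.128.0/19, 98.91.160.0/19, 98.91.192.0/19, 98.91.224.0/19


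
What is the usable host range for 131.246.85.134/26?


Network: 131.246.85.128
Broadcast: 131.246.85.191
First usable = network + 1
Last usable = broadcast - 1
Range: 131.246.85.129 to 131.246.85.190


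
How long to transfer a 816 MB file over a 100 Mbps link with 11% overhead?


Effective throughput = 100 * (1 - 11/100) = 89 Mbps
File size in Mb = 816 * 8 = 6528 Mb
Time = 6528 / 89
Time = 73.3483 seconds


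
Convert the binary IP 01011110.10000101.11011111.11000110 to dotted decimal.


01011110 = 94
10000101 = 133
11011111 = 223
11000110 = 198
IP: 94.133.223.198


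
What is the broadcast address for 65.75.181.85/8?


Network: 65.0.0.0/8
Host bits = 24
Set all host bits to 1:
Broadcast: 65.255.255.255


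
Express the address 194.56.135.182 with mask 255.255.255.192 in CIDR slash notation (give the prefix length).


Binary: 11111111.11111111.11111111.11000000
Count leading 1s
Prefix: /26


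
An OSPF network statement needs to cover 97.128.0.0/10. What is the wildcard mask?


Subnet mask: 255.192.0.0
Wildcard = 255.255.255.255 - subnet mask
255 - 255 = 0
255 - 192 = 63
255 - 0 = 255
255 - 0 = 255
Wildcard: 0.63.255.255


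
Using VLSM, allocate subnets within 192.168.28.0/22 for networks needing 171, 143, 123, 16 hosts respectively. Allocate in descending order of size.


171 hosts -> /24 (254 usable): 192.168.28.0/24
143 hosts -> /24 (254 usable): 192.168.29.0/24
123 hosts -> /25 (126 usable): 192.168.30.0/25
16 hosts -> /27 (30 usable): 192.168.30.128/27
Allocation: 192.168.28.0/24 (171 hosts, 254 usable); 192.168.29.0/24 (143 hosts, 254 usable); 192.168.30.0/25 (123 hosts, 126 usable); 192.168.30.128/27 (16 hosts, 30 usable)


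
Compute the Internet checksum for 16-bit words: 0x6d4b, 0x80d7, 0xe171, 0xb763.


Sum all words (with carry folding):
+ 0x6d4b = 0x6d4b
+ 0x80d7 = 0xee22
+ 0xe171 = 0xcf94
+ 0xb763 = 0x86f8
One's complement: ~0x86f8
Checksum = 0x7907


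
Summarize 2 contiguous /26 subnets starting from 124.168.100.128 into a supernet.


Original prefix: /26
Number of subnets: 2 = 2^1
New prefix = 26 - 1 = 25
Supernet: 124.168.100.128/25


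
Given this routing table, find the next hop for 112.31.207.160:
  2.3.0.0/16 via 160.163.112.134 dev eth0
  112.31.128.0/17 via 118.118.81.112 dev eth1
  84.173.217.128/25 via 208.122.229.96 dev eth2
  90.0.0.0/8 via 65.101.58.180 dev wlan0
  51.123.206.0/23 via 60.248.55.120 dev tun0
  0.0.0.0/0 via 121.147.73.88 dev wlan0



Longest prefix match for 112.31.207.160:
  /16 2.3.0.0: no
  /17 112.31.128.0: MATCH
  /25 84.173.217.128: no
  /8 90.0.0.0: no
  /23 51.123.206.0: no
  /0 0.0.0.0: MATCH
Selected: next-hop 118.118.81.112 via eth1 (matched /17)


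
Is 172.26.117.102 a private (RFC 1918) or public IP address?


RFC 1918 private ranges:
  10.0.0.0/8 (10.0.0.0 - 10.255.255.255)
  172.16.0.0/12 (172.16.0.0 - 172.31.255.255)
  192.168.0.0/16 (192.168.0.0 - 192.168.255.255)
Private (in 172.16.0.0/12)


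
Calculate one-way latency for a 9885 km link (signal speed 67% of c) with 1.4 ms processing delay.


Speed = 0.67 * 3e5 km/s = 201000 km/s
Propagation delay = 9885 / 201000 = 0.0492 s = 49.1791 ms
Processing delay = 1.4 ms
Total one-way latency = 50.5791 ms


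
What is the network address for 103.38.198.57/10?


IP:   01100111.00100110.11000110.00111001
Mask: 11111111.11000000.00000000.00000000
AND operation:
Net:  01100111.00000000.00000000.00000000
Network: 103.0.0.0/10


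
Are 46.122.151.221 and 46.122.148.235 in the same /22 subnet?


Mask: 255.255.252.0
46.122.151.221 AND mask = 46.122.148.0
46.122.148.235 AND mask = 46.122.148.0
Yes, same subnet (46.122.148.0)


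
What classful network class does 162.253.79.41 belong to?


First octet: 162
Binary: 10100010
10xxxxxx -> Class B (128-191)
Class B, default mask 255.255.0.0 (/16)


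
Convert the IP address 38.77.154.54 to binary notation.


38 = 00100110
77 = 01001101
154 = 10011010
54 = 00110110
Binary: 00100110.01001101.10011010.00110110


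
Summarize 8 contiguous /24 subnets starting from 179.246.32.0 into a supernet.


Original prefix: /24
Number of subnets: 8 = 2^3
New prefix = 24 - 3 = 21
Supernet: 179.246.32.0/21


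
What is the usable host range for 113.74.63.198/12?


Network: 113.64.0.0
Broadcast: 113.79.255.255
First usable = network + 1
Last usable = broadcast - 1
Range: 113.64.0.1 to 113.79.255.254
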